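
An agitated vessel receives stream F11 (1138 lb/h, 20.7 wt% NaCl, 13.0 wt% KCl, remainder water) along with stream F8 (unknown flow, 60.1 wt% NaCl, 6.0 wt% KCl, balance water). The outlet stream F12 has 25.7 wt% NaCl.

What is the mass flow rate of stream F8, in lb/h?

Let F8 be the unknown flow. Total out = 1138 + F8.
NaCl balance: 235.57 + 0.601·F8 = 0.257·(1138 + F8)
(0.601 − 0.257)·F8 = 0.257×1138 − 235.57 = 56.9
F8 = 56.9 / 0.344 = 165.41 lb/h

165.4 lb/h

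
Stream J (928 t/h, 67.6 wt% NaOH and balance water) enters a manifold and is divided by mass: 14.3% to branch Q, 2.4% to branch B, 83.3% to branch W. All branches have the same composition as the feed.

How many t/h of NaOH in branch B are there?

15.06 t/h

Branch B total = 0.024×928 = 22.272 t/h.
NaOH in B = 0.676×22.272 = 15.056 t/h.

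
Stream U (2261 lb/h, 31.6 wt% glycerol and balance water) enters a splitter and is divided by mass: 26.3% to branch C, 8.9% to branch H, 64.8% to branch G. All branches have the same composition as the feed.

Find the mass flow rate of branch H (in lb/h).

Branch H flow = 0.089×2261 = 201.23 lb/h.

201.2 lb/h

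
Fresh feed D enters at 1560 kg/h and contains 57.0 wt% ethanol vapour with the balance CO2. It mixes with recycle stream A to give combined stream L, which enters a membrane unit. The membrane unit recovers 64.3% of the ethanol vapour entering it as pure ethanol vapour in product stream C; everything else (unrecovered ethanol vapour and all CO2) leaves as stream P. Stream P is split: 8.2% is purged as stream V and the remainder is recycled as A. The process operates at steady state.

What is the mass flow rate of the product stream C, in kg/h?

ethanol vapour in L: m_A = 1560×0.570 + (1−0.082)·(1−0.643)·m_A, so m_A = 889.2/0.6723 = 1322.7 kg/h.
Product C = 0.643×1322.7 = 850.48 kg/h.

850.5 kg/h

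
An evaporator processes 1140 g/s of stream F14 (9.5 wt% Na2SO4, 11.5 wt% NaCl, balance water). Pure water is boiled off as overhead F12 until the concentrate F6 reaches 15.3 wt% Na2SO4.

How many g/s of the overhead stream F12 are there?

432.2 g/s

Na2SO4 is conserved: 1140×0.095 = 108.3 g/s all reports to the concentrate.
Concentrate = 108.3/(target fraction) = 707.84 g/s.
Overhead = 1140 − 707.84 = 432.16 g/s.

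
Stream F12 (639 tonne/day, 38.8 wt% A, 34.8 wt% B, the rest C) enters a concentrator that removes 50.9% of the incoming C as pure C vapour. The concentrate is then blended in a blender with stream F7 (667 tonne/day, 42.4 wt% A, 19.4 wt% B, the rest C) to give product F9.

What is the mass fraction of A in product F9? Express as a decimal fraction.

0.4350

Vapour removed = 0.509×0.264×639 = 85.866 tonne/day; concentrate = 553.13 tonne/day.
A reaching the mixer = 247.93 (from concentrate) + 667×0.424 = 530.74 tonne/day.
Product flow = 553.13 + 667 = 1220.1 tonne/day; A fraction = 0.4350.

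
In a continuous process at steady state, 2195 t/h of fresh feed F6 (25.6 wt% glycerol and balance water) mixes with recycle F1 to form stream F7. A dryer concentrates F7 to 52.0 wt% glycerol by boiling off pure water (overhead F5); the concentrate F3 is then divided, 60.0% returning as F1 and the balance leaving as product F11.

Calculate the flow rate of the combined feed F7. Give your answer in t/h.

3816 t/h

Overall glycerol balance (none leaves overhead): glycerol in fresh feed = glycerol in product, i.e. 2195×0.256 = (1−0.600)·F3·0.520.
F3 = 561.92/(0.520×0.400) = 2701.5 t/h.
Recycle F1 = 0.600×2701.5 = 1620.9 t/h.
Combined feed F7 = 2195 + 1620.9 = 3815.9 t/h.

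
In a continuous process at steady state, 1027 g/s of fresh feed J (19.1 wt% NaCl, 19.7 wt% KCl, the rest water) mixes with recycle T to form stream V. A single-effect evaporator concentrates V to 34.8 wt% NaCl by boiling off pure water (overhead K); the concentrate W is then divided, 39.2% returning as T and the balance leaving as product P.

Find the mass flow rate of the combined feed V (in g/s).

Overall NaCl balance (none leaves overhead): NaCl in fresh feed = NaCl in product, i.e. 1027×0.191 = (1−0.392)·W·0.348.
W = 196.16/(0.348×0.608) = 927.09 g/s.
Recycle T = 0.392×927.09 = 363.42 g/s.
Combined feed V = 1027 + 363.42 = 1390.4 g/s.

1390 g/s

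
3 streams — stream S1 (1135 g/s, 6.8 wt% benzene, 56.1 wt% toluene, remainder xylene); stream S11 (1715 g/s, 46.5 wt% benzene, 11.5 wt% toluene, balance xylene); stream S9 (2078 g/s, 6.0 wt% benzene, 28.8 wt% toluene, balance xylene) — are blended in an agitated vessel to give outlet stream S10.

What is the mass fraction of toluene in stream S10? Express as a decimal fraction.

Total flow out = 1135 + 1715 + 2078 = 4928 g/s.
toluene in = 1135×0.561 + 1715×0.115 + 2078×0.288 = 1432.4 g/s.
toluene mass fraction in S10 = 1432.4/4928 = 0.291.

0.291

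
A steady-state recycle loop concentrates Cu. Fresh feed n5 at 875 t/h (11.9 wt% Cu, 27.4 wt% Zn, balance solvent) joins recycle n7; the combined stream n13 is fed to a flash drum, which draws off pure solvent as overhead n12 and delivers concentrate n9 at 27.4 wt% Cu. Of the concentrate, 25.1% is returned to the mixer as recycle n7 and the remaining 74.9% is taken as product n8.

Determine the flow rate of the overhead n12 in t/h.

Overall Cu balance (none leaves overhead): Cu in fresh feed = Cu in product, i.e. 875×0.119 = (1−0.251)·n9·0.274.
n9 = 104.12/(0.274×0.749) = 507.37 t/h.
Recycle n7 = 0.251×507.37 = 127.35 t/h.
Combined feed n13 = 875 + 127.35 = 1002.3 t/h.
Overhead n12 = n13 − n9 = 1002.3 − 507.37 = 494.98 t/h.

495 t/h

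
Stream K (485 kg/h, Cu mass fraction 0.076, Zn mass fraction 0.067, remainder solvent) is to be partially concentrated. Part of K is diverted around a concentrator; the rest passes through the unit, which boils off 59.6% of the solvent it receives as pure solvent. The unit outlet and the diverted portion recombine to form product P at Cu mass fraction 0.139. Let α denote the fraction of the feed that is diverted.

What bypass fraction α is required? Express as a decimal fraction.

All 485×0.076 = 36.86 kg/h of Cu reaches P, so P = 36.86/0.139 = 265.18 kg/h and vapour = 219.82 kg/h.
The evaporator receives (1−α)·485 of feed at 0.857 solvent and removes 0.596 of that solvent:
0.596×0.857×(1−α)×485 = 219.82
(1−α) = 219.82/247.72 = 0.8874;  α = 0.1126.

0.113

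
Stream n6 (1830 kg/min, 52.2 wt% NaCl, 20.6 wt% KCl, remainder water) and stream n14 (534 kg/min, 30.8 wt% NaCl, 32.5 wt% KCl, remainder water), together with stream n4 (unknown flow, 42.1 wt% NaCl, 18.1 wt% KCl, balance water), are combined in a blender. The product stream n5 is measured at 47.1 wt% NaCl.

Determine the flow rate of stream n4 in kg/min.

125.8 kg/min

Let n4 be the unknown flow. Total out = 2364 + n4.
NaCl balance: 1119.7 + 0.421·n4 = 0.471·(2364 + n4)
(0.421 − 0.471)·n4 = 0.471×2364 − 1119.7 = -6.288
n4 = -6.288 / -0.050 = 125.76 kg/min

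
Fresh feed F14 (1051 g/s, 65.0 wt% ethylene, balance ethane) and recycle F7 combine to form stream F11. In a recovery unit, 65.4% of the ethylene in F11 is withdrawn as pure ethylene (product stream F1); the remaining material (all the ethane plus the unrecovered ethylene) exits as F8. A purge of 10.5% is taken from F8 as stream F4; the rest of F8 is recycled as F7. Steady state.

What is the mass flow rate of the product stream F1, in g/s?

ethylene in F11: m_A = 1051×0.650 + (1−0.105)·(1−0.654)·m_A, so m_A = 683.15/0.6903 = 989.6 g/s.
Product F1 = 0.654×989.6 = 647.2 g/s.

647.2 g/s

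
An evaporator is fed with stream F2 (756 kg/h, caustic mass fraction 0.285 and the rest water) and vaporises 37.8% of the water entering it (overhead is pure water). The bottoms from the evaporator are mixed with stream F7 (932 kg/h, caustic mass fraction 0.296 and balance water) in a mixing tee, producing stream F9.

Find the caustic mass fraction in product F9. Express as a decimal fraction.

Vapour removed = 0.378×0.715×756 = 204.32 kg/h; concentrate = 551.68 kg/h.
caustic reaching the mixer = 215.46 (from concentrate) + 932×0.296 = 491.33 kg/h.
Product flow = 551.68 + 932 = 1483.7 kg/h; caustic fraction = 0.331.

0.331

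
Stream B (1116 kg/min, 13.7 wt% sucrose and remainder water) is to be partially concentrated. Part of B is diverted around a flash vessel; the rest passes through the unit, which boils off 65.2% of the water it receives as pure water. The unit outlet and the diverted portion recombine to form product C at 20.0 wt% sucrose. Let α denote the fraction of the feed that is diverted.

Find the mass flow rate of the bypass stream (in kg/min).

491.2 kg/min

All 1116×0.137 = 152.89 kg/min of sucrose reaches C, so C = 152.89/0.200 = 764.46 kg/min and vapour = 351.54 kg/min.
The evaporator receives (1−α)·1116 of feed at 0.863 water and removes 0.652 of that water:
0.652×0.863×(1−α)×1116 = 351.54
(1−α) = 351.54/627.95 = 0.5598;  α = 0.4402.
Bypass flow = 0.4402×1116 = 491.24 kg/min.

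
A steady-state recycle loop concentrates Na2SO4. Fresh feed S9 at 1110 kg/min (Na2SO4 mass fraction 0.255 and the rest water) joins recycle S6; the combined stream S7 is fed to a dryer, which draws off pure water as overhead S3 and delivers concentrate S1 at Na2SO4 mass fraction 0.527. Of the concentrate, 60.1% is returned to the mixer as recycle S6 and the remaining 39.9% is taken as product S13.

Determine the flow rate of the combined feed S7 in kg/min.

1919 kg/min

Overall Na2SO4 balance (none leaves overhead): Na2SO4 in fresh feed = Na2SO4 in product, i.e. 1110×0.255 = (1−0.601)·S1·0.527.
S1 = 283.05/(0.527×0.399) = 1346.1 kg/min.
Recycle S6 = 0.601×1346.1 = 809.01 kg/min.
Combined feed S7 = 1110 + 809.01 = 1919 kg/min.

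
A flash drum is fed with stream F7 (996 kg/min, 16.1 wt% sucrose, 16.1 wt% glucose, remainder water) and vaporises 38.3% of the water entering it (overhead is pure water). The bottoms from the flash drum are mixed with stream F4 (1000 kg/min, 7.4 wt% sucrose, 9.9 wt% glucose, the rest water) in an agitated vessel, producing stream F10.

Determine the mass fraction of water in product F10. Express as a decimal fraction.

Vapour removed = 0.383×0.678×996 = 258.64 kg/min; concentrate = 737.36 kg/min.
water reaching the mixer = 416.65 (from concentrate) + 1000×0.827 = 1243.7 kg/min.
Product flow = 737.36 + 1000 = 1737.4 kg/min; water fraction = 0.7158.

0.7158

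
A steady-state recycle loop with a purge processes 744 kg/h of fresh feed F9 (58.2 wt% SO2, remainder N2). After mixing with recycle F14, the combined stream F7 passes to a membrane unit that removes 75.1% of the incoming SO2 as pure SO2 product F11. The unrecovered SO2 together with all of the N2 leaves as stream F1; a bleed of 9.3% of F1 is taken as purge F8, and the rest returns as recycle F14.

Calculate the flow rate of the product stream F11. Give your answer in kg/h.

420.1 kg/h

SO2 in F7: m_A = 744×0.582 + (1−0.093)·(1−0.751)·m_A, so m_A = 433.01/0.7742 = 559.33 kg/h.
Product F11 = 0.751×559.33 = 420.06 kg/h.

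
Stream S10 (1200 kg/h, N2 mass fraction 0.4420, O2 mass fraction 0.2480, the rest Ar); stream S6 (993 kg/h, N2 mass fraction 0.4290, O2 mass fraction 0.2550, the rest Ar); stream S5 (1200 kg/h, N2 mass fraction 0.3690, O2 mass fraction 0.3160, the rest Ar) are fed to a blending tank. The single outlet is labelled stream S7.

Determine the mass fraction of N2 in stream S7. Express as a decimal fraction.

Total flow out = 1200 + 993 + 1200 = 3393 kg/h.
N2 in = 1200×0.442 + 993×0.429 + 1200×0.369 = 1399.2 kg/h.
N2 mass fraction in S7 = 1399.2/3393 = 0.4124.

0.4124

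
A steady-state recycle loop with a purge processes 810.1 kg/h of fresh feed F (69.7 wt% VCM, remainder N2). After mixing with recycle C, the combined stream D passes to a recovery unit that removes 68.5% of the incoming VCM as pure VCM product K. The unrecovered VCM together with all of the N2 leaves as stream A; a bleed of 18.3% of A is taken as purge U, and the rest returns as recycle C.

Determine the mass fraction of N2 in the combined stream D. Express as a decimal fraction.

0.6382

N2 enters only via F and leaves only via the purge: 810.1×0.303 = 0.183×(N2 in A), and the recovery unit passes all N2, so N2 in D = N2 in A = 1341.3 kg/h.
VCM in D: m_A = 810.1×0.697 + (1−0.183)·(1−0.685)·m_A, so m_A = 564.64/0.7426 = 760.31 kg/h.
D = 760.31 + 1341.3 = 2101.6 kg/h.
N2 fraction in D = 1341.3/2101.6 = 0.6382.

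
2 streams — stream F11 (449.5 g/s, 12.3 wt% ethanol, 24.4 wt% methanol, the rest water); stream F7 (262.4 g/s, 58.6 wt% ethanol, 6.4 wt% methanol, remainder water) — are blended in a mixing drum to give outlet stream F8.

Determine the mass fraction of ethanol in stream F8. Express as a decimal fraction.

Total flow out = 449.5 + 262.4 = 711.9 g/s.
ethanol in = 449.5×0.123 + 262.4×0.586 = 209.05 g/s.
ethanol mass fraction in F8 = 209.05/711.9 = 0.294.

0.294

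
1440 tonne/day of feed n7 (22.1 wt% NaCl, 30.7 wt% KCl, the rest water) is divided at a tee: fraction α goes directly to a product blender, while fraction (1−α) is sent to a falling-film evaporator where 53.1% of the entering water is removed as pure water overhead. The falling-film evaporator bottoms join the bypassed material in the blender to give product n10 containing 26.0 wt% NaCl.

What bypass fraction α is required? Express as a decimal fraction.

All 1440×0.221 = 318.24 tonne/day of NaCl reaches n10, so n10 = 318.24/0.260 = 1224 tonne/day and vapour = 216 tonne/day.
The evaporator receives (1−α)·1440 of feed at 0.472 water and removes 0.531 of that water:
0.531×0.472×(1−α)×1440 = 216
(1−α) = 216/360.91 = 0.5985;  α = 0.4015.

0.402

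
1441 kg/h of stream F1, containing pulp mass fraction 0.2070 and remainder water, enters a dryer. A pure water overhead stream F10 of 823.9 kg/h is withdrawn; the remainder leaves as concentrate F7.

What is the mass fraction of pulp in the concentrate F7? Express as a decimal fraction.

0.4834

pulp is not removed: 1441×0.207 = 298.29 kg/h of pulp enters F7.
Concentrate = 1441 − 823.9 = 617.1 kg/h.
Mass fraction = 298.29/617.1 = 0.4834.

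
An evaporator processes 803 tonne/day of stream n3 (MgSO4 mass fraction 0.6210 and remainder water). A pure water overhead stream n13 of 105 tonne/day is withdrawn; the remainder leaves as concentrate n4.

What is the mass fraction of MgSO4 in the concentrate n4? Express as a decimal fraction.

MgSO4 is not removed: 803×0.621 = 498.66 tonne/day of MgSO4 enters n4.
Concentrate = 803 − 105 = 698 tonne/day.
Mass fraction = 498.66/698 = 0.7144.

0.7144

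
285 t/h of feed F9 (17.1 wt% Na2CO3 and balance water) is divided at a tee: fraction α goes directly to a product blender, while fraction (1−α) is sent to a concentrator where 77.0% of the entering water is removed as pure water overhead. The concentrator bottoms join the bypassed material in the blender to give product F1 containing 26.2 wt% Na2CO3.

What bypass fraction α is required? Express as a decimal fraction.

All 285×0.171 = 48.735 t/h of Na2CO3 reaches F1, so F1 = 48.735/0.262 = 186.01 t/h and vapour = 98.989 t/h.
The evaporator receives (1−α)·285 of feed at 0.829 water and removes 0.770 of that water:
0.770×0.829×(1−α)×285 = 98.989
(1−α) = 98.989/181.92 = 0.5441;  α = 0.4559.

0.456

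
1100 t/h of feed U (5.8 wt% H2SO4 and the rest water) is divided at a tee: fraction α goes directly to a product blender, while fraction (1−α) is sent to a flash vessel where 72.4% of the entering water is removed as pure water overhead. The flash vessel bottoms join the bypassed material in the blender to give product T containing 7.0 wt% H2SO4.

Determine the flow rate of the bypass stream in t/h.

All 1100×0.058 = 63.8 t/h of H2SO4 reaches T, so T = 63.8/0.070 = 911.43 t/h and vapour = 188.57 t/h.
The evaporator receives (1−α)·1100 of feed at 0.942 water and removes 0.724 of that water:
0.724×0.942×(1−α)×1100 = 188.57
(1−α) = 188.57/750.21 = 0.2514;  α = 0.7486.
Bypass flow = 0.7486×1100 = 823.51 t/h.

823.5 t/h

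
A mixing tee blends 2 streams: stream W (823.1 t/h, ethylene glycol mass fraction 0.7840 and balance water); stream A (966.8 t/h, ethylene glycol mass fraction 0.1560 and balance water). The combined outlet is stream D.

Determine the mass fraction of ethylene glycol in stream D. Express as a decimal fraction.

0.4448

Total flow out = 823.1 + 966.8 = 1789.9 t/h.
ethylene glycol in = 823.1×0.784 + 966.8×0.156 = 796.13 t/h.
ethylene glycol mass fraction in D = 796.13/1789.9 = 0.4448.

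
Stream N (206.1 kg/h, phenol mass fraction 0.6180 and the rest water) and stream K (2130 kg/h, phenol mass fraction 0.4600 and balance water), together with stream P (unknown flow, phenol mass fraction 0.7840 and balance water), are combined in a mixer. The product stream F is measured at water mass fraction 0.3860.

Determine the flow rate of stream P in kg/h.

1925 kg/h

Let P be the unknown flow. Total out = 2336.1 + P.
water balance: 1228.9 + 0.216·P = 0.386·(2336.1 + P)
(0.216 − 0.386)·P = 0.386×2336.1 − 1228.9 = -327.2
P = -327.2 / -0.170 = 1924.7 kg/h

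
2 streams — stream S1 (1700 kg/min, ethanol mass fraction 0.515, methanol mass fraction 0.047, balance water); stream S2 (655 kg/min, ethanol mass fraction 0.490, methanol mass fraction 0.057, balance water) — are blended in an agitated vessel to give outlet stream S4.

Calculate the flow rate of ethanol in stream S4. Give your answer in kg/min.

1196 kg/min

ethanol out = ethanol in = 1700×0.515 + 655×0.490 = 1196.5 kg/min.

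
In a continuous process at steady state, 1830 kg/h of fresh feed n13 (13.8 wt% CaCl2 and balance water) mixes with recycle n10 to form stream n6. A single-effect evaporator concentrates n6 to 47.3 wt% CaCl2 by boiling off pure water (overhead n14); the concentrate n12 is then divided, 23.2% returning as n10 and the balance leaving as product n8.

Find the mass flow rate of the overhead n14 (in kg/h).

Overall CaCl2 balance (none leaves overhead): CaCl2 in fresh feed = CaCl2 in product, i.e. 1830×0.138 = (1−0.232)·n12·0.473.
n12 = 252.54/(0.473×0.768) = 695.2 kg/h.
Recycle n10 = 0.232×695.2 = 161.29 kg/h.
Combined feed n6 = 1830 + 161.29 = 1991.3 kg/h.
Overhead n14 = n6 − n12 = 1991.3 − 695.2 = 1296.1 kg/h.

1296 kg/h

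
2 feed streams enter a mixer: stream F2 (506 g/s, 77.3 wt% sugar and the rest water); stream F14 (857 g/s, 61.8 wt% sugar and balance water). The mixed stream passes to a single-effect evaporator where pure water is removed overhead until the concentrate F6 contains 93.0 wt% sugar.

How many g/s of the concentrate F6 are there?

sugar entering = 506×0.773 + 857×0.618 = 920.76 g/s.
All sugar reports to F6, so F6 = 920.76/0.930 = 990.07 g/s.

990.1 g/s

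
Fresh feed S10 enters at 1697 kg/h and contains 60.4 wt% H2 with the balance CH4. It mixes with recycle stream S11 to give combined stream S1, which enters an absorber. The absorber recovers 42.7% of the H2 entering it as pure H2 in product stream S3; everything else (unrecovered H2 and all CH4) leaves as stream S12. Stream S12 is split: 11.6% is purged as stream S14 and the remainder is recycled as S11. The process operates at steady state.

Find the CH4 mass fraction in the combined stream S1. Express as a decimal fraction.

0.7361

CH4 enters only via S10 and leaves only via the purge: 1697×0.396 = 0.116×(CH4 in S12), and the absorber passes all CH4, so CH4 in S1 = CH4 in S12 = 5793.2 kg/h.
H2 in S1: m_A = 1697×0.604 + (1−0.116)·(1−0.427)·m_A, so m_A = 1025/0.4935 = 2077.1 kg/h.
S1 = 2077.1 + 5793.2 = 7870.3 kg/h.
CH4 fraction in S1 = 5793.2/7870.3 = 0.7361.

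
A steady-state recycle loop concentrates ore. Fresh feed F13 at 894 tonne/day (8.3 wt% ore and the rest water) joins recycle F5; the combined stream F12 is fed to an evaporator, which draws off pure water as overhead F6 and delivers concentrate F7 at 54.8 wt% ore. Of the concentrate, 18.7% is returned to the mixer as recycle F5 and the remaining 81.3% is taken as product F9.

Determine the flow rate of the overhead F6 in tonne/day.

758.6 tonne/day

Overall ore balance (none leaves overhead): ore in fresh feed = ore in product, i.e. 894×0.083 = (1−0.187)·F7·0.548.
F7 = 74.202/(0.548×0.813) = 166.55 tonne/day.
Recycle F5 = 0.187×166.55 = 31.145 tonne/day.
Combined feed F12 = 894 + 31.145 = 925.14 tonne/day.
Overhead F6 = F12 − F7 = 925.14 − 166.55 = 758.59 tonne/day.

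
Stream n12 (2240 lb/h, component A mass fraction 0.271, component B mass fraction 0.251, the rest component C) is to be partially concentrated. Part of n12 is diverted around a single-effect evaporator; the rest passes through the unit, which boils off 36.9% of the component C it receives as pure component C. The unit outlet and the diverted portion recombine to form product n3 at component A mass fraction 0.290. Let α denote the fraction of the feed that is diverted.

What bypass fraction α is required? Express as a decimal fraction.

All 2240×0.271 = 607.04 lb/h of component A reaches n3, so n3 = 607.04/0.290 = 2093.2 lb/h and vapour = 146.76 lb/h.
The evaporator receives (1−α)·2240 of feed at 0.478 component C and removes 0.369 of that component C:
0.369×0.478×(1−α)×2240 = 146.76
(1−α) = 146.76/395.1 = 0.3715;  α = 0.6285.

0.629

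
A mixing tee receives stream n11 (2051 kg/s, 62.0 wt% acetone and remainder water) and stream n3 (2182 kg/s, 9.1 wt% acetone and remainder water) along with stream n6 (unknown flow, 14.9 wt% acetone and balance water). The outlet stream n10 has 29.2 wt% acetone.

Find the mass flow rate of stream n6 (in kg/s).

Let n6 be the unknown flow. Total out = 4233 + n6.
acetone balance: 1470.2 + 0.149·n6 = 0.292·(4233 + n6)
(0.149 − 0.292)·n6 = 0.292×4233 − 1470.2 = -234.15
n6 = -234.15 / -0.143 = 1637.4 kg/s

1637 kg/s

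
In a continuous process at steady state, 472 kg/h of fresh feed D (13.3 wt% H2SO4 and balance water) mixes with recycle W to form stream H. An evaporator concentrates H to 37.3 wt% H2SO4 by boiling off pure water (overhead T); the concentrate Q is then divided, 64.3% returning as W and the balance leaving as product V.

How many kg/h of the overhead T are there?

Overall H2SO4 balance (none leaves overhead): H2SO4 in fresh feed = H2SO4 in product, i.e. 472×0.133 = (1−0.643)·Q·0.373.
Q = 62.776/(0.373×0.357) = 471.43 kg/h.
Recycle W = 0.643×471.43 = 303.13 kg/h.
Combined feed H = 472 + 303.13 = 775.13 kg/h.
Overhead T = H − Q = 775.13 − 471.43 = 303.7 kg/h.

303.7 kg/h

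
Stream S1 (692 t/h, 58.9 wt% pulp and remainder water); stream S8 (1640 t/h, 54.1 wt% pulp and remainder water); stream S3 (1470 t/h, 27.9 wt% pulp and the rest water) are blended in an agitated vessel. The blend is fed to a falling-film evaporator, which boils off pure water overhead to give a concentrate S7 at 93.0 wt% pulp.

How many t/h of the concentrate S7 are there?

1833 t/h

pulp entering = 692×0.589 + 1640×0.541 + 1470×0.279 = 1705 t/h.
All pulp reports to S7, so S7 = 1705/0.930 = 1833.3 t/h.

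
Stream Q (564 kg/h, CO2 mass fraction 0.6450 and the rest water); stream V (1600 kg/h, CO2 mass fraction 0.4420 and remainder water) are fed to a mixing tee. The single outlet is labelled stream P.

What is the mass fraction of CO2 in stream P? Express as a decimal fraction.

0.4949

Total flow out = 564 + 1600 = 2164 kg/h.
CO2 in = 564×0.645 + 1600×0.442 = 1071 kg/h.
CO2 mass fraction in P = 1071/2164 = 0.4949.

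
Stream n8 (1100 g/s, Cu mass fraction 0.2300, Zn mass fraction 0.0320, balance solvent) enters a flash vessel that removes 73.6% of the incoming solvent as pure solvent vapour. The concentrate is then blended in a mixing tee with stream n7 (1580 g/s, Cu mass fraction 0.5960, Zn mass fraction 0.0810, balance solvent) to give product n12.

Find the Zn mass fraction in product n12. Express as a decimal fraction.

0.0784

Vapour removed = 0.736×0.738×1100 = 597.48 g/s; concentrate = 502.52 g/s.
Zn reaching the mixer = 35.2 (from concentrate) + 1580×0.081 = 163.18 g/s.
Product flow = 502.52 + 1580 = 2082.5 g/s; Zn fraction = 0.0784.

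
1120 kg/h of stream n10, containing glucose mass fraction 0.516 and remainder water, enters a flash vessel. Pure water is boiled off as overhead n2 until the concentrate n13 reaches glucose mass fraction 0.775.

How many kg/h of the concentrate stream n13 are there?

745.7 kg/h

glucose is conserved: 1120×0.516 = 577.92 kg/h all reports to the concentrate.
Concentrate = 577.92/(target fraction) = 745.7 kg/h.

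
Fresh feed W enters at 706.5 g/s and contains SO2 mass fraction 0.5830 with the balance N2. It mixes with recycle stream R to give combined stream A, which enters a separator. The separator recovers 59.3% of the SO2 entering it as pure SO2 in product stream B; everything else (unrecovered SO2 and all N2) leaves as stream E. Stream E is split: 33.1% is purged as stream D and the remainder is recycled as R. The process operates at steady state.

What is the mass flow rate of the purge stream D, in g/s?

N2 enters only via W and leaves only via the purge: 706.5×0.417 = 0.331×(N2 in E), and the separator passes all N2, so N2 in A = N2 in E = 890.06 g/s.
SO2 in A: m_A = 706.5×0.583 + (1−0.331)·(1−0.593)·m_A, so m_A = 411.89/0.7277 = 566 g/s.
E = (1−0.593)×566 + 890.06 = 1120.4 g/s.
Purge D = 0.331×1120.4 = 370.86 g/s.

370.9 g/s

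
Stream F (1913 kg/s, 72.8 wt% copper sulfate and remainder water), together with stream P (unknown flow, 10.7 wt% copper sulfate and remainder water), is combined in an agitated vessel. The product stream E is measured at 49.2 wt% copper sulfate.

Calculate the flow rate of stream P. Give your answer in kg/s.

Let P be the unknown flow. Total out = 1913 + P.
copper sulfate balance: 1392.7 + 0.107·P = 0.492·(1913 + P)
(0.107 − 0.492)·P = 0.492×1913 − 1392.7 = -451.47
P = -451.47 / -0.385 = 1172.6 kg/s

1173 kg/s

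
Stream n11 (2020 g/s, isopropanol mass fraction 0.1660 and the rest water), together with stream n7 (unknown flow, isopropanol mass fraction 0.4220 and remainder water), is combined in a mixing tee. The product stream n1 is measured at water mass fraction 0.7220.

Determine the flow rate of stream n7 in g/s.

Let n7 be the unknown flow. Total out = 2020 + n7.
water balance: 1684.7 + 0.578·n7 = 0.722·(2020 + n7)
(0.578 − 0.722)·n7 = 0.722×2020 − 1684.7 = -226.24
n7 = -226.24 / -0.144 = 1571.1 g/s

1571 g/s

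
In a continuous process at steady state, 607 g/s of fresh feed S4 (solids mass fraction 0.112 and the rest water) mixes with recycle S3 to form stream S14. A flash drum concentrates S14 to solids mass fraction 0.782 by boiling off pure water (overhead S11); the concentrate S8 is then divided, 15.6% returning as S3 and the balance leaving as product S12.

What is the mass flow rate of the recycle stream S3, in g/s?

Overall solids balance (none leaves overhead): solids in fresh feed = solids in product, i.e. 607×0.112 = (1−0.156)·S8·0.782.
S8 = 67.984/(0.782×0.844) = 103 g/s.
Recycle S3 = 0.156×103 = 16.069 g/s.

16.07 g/s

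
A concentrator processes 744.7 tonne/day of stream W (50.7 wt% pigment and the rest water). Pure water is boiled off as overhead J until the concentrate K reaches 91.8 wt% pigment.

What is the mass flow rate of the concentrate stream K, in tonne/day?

pigment is conserved: 744.7×0.507 = 377.56 tonne/day all reports to the concentrate.
Concentrate = 377.56/(target fraction) = 411.29 tonne/day.

411.3 tonne/day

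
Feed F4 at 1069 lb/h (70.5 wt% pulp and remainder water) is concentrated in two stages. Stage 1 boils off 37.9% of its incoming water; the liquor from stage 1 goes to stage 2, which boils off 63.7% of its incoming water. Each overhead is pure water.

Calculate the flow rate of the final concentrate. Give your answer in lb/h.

water in feed = 1069×0.295 = 315.35 lb/h.
After stage 1: water left = (1−0.379)×315.35 = 195.84; stream total = 949.48 lb/h.
After stage 2: water left = (1−0.637)×195.84 = 71.088; final concentrate = 824.73 lb/h.

824.7 lb/h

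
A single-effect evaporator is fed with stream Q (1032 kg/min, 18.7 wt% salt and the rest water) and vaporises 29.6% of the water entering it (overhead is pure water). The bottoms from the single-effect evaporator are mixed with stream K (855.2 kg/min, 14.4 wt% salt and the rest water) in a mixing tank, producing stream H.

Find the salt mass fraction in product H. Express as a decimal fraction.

Vapour removed = 0.296×0.813×1032 = 248.35 kg/min; concentrate = 783.65 kg/min.
salt reaching the mixer = 192.98 (from concentrate) + 855.2×0.144 = 316.13 kg/min.
Product flow = 783.65 + 855.2 = 1638.9 kg/min; salt fraction = 0.1929.

0.1929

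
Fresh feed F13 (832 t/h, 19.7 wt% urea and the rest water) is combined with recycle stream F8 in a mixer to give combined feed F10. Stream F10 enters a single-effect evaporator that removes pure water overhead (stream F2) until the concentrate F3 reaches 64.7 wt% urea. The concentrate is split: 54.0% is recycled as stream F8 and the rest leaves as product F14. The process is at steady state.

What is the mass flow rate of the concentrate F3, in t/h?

Overall urea balance (none leaves overhead): urea in fresh feed = urea in product, i.e. 832×0.197 = (1−0.540)·F3·0.647.
F3 = 163.9/(0.647×0.460) = 550.72 t/h.

550.7 t/h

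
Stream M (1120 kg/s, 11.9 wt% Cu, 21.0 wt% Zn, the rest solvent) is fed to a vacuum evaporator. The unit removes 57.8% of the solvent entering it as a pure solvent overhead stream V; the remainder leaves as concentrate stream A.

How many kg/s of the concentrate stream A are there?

685.6 kg/s

solvent entering = 1120×0.671 = 751.52 kg/s; overhead removed = 0.578×751.52 = 434.38 kg/s.
Concentrate = 1120 − 434.38 = 685.62 kg/s.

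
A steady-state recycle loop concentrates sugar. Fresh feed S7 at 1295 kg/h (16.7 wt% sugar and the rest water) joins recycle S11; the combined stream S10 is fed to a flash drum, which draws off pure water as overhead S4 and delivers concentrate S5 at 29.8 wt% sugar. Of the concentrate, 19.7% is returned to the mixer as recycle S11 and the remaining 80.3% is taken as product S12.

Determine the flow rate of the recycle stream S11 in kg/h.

Overall sugar balance (none leaves overhead): sugar in fresh feed = sugar in product, i.e. 1295×0.167 = (1−0.197)·S5·0.298.
S5 = 216.27/(0.298×0.803) = 903.76 kg/h.
Recycle S11 = 0.197×903.76 = 178.04 kg/h.

178 kg/h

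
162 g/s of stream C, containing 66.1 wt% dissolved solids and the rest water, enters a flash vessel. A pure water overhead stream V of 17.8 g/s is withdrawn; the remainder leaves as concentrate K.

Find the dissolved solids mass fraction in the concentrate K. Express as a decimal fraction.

dissolved solids is not removed: 162×0.661 = 107.08 g/s of dissolved solids enters K.
Concentrate = 162 − 17.8 = 144.2 g/s.
Mass fraction = 107.08/144.2 = 0.7426.

0.7426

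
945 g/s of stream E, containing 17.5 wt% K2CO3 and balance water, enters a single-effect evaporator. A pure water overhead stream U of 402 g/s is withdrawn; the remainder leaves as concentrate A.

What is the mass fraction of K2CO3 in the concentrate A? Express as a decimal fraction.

0.305

K2CO3 is not removed: 945×0.175 = 165.38 g/s of K2CO3 enters A.
Concentrate = 945 − 402 = 543 g/s.
Mass fraction = 165.38/543 = 0.305.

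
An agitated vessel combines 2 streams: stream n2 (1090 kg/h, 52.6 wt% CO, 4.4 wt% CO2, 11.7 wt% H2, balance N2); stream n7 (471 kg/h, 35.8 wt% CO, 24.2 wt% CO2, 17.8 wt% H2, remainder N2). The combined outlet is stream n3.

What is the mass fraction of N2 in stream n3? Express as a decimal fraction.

Total flow out = 1090 + 471 = 1561 kg/h.
N2 in = 1090×0.313 + 471×0.222 = 445.73 kg/h.
N2 mass fraction in n3 = 445.73/1561 = 0.286.

0.286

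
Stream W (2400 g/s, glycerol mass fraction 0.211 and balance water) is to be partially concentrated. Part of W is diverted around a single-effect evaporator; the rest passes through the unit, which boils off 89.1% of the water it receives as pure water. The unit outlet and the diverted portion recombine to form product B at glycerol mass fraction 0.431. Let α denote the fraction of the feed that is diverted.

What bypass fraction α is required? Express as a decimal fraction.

All 2400×0.211 = 506.4 g/s of glycerol reaches B, so B = 506.4/0.431 = 1174.9 g/s and vapour = 1225.1 g/s.
The evaporator receives (1−α)·2400 of feed at 0.789 water and removes 0.891 of that water:
0.891×0.789×(1−α)×2400 = 1225.1
(1−α) = 1225.1/1687.2 = 0.7261;  α = 0.2739.

0.274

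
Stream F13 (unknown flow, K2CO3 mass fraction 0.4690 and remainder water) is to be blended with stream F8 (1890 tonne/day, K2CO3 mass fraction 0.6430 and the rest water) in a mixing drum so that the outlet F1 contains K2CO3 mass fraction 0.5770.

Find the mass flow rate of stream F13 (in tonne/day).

1155 tonne/day

Let F13 be the unknown flow. Total out = 1890 + F13.
K2CO3 balance: 1215.3 + 0.469·F13 = 0.577·(1890 + F13)
(0.469 − 0.577)·F13 = 0.577×1890 − 1215.3 = -124.74
F13 = -124.74 / -0.108 = 1155 tonne/day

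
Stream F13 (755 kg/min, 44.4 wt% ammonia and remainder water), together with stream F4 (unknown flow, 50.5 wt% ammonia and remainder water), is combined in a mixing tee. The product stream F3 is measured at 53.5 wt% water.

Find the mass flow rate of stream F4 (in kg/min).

396.4 kg/min

Let F4 be the unknown flow. Total out = 755 + F4.
water balance: 419.78 + 0.495·F4 = 0.535·(755 + F4)
(0.495 − 0.535)·F4 = 0.535×755 − 419.78 = -15.855
F4 = -15.855 / -0.040 = 396.38 kg/min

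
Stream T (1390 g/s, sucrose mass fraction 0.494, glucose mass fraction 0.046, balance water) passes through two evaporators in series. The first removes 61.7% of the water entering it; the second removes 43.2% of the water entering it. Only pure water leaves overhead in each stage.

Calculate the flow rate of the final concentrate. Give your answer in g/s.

water in feed = 1390×0.460 = 639.4 g/s.
After stage 1: water left = (1−0.617)×639.4 = 244.89; stream total = 995.49 g/s.
After stage 2: water left = (1−0.432)×244.89 = 139.1; final concentrate = 889.7 g/s.

889.7 g/s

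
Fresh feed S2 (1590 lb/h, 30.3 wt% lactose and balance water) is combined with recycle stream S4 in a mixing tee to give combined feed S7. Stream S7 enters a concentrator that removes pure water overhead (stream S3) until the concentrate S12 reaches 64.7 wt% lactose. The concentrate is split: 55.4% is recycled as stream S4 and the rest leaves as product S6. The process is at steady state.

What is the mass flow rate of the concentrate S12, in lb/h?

1670 lb/h

Overall lactose balance (none leaves overhead): lactose in fresh feed = lactose in product, i.e. 1590×0.303 = (1−0.554)·S12·0.647.
S12 = 481.77/(0.647×0.446) = 1669.6 lb/h.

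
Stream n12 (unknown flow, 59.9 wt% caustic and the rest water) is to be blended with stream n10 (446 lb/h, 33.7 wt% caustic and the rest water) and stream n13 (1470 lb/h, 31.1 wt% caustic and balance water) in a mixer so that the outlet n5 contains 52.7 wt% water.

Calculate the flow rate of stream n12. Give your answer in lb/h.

2371 lb/h

Let n12 be the unknown flow. Total out = 1916 + n12.
water balance: 1308.5 + 0.401·n12 = 0.527·(1916 + n12)
(0.401 − 0.527)·n12 = 0.527×1916 − 1308.5 = -298.8
n12 = -298.8 / -0.126 = 2371.4 lb/h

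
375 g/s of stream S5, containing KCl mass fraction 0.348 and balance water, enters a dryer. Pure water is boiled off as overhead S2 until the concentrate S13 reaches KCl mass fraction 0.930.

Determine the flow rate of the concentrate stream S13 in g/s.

140.3 g/s

KCl is conserved: 375×0.348 = 130.5 g/s all reports to the concentrate.
Concentrate = 130.5/(target fraction) = 140.32 g/s.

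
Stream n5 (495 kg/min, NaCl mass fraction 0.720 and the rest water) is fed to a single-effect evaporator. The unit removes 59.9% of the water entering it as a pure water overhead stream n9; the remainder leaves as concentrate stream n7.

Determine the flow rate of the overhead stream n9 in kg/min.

water entering = 495×0.280 = 138.6 kg/min; overhead removed = 0.599×138.6 = 83.021 kg/min.

83.02 kg/min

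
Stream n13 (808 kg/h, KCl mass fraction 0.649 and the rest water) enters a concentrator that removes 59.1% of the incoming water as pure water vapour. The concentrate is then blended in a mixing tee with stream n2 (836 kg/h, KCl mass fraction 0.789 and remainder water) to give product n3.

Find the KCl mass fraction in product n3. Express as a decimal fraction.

0.802

Vapour removed = 0.591×0.351×808 = 167.61 kg/h; concentrate = 640.39 kg/h.
KCl reaching the mixer = 524.39 (from concentrate) + 836×0.789 = 1184 kg/h.
Product flow = 640.39 + 836 = 1476.4 kg/h; KCl fraction = 0.802.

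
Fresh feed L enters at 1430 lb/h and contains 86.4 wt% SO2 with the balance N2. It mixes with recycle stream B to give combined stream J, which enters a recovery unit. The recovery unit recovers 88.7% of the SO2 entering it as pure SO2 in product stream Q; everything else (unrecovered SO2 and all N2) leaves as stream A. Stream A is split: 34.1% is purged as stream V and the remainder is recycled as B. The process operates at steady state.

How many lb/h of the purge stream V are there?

N2 enters only via L and leaves only via the purge: 1430×0.136 = 0.341×(N2 in A), and the recovery unit passes all N2, so N2 in J = N2 in A = 570.32 lb/h.
SO2 in J: m_A = 1430×0.864 + (1−0.341)·(1−0.887)·m_A, so m_A = 1235.5/0.9255 = 1334.9 lb/h.
A = (1−0.887)×1334.9 + 570.32 = 721.17 lb/h.
Purge V = 0.341×721.17 = 245.92 lb/h.

245.9 lb/h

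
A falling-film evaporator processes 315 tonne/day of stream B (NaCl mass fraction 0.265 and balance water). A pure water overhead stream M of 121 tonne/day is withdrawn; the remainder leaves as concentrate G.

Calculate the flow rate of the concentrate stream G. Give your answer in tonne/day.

Concentrate = 315 − 121 = 194 tonne/day.

194 tonne/day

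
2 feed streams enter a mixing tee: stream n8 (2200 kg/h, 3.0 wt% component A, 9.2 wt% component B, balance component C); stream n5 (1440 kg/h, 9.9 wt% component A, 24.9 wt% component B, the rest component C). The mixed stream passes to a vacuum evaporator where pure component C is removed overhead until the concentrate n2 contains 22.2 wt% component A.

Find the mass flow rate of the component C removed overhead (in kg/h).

component A entering = 2200×0.030 + 1440×0.099 = 208.56 kg/h.
All component A reports to n2, so n2 = 208.56/0.222 = 939.46 kg/h.
Total feed = 3640 kg/h; overhead = 3640 − 939.46 = 2700.5 kg/h.

2701 kg/h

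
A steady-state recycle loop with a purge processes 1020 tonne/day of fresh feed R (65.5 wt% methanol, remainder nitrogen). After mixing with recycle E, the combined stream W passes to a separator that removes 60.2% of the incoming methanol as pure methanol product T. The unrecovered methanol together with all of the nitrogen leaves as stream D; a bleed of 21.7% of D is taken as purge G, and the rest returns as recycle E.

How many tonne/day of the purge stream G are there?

nitrogen enters only via R and leaves only via the purge: 1020×0.345 = 0.217×(nitrogen in D), and the separator passes all nitrogen, so nitrogen in W = nitrogen in D = 1621.7 tonne/day.
methanol in W: m_A = 1020×0.655 + (1−0.217)·(1−0.602)·m_A, so m_A = 668.1/0.6884 = 970.56 tonne/day.
D = (1−0.602)×970.56 + 1621.7 = 2007.9 tonne/day.
Purge G = 0.217×2007.9 = 435.72 tonne/day.

435.7 tonne/day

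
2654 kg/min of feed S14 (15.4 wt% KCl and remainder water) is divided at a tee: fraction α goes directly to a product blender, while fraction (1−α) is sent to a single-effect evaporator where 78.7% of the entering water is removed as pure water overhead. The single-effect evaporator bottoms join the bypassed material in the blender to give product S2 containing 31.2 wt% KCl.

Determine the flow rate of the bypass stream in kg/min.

635.4 kg/min

All 2654×0.154 = 408.72 kg/min of KCl reaches S2, so S2 = 408.72/0.312 = 1310 kg/min and vapour = 1344 kg/min.
The evaporator receives (1−α)·2654 of feed at 0.846 water and removes 0.787 of that water:
0.787×0.846×(1−α)×2654 = 1344
(1−α) = 1344/1767 = 0.7606;  α = 0.2394.
Bypass flow = 0.2394×2654 = 635.36 kg/min.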